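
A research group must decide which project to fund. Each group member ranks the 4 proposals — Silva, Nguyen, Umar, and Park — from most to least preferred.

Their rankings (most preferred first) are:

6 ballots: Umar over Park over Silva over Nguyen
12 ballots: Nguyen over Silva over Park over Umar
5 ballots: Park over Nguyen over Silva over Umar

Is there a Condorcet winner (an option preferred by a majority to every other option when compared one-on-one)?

Yes

Head-to-head results (23 voters total):
Silva vs Nguyen: Nguyen wins 17–6.
Silva vs Umar: Silva wins 17–6.
Silva vs Park: Silva wins 12–11.
Nguyen vs Umar: Nguyen wins 17–6.
Nguyen vs Park: Nguyen wins 12–11.
Umar vs Park: Park wins 17–6.
Nguyen beats each rival — Silva (17–6), Umar (17–6), Park (12–11) — so Nguyen is the Condorcet winner.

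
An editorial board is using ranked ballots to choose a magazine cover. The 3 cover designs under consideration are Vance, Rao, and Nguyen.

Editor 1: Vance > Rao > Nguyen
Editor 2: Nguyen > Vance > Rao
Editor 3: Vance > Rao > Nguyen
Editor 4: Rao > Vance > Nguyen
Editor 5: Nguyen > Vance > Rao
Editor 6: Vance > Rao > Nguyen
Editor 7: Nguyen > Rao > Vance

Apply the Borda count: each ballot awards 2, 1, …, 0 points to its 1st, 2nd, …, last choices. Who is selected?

Vance

Borda scores:
  Vance: 2 + 1 + 2 + 1 + 1 + 2 + 0 = 9
  Rao: 1 + 0 + 1 + 2 + 0 + 1 + 1 = 6
  Nguyen: 0 + 2 + 0 + 0 + 2 + 0 + 2 = 6
Vance has the highest total.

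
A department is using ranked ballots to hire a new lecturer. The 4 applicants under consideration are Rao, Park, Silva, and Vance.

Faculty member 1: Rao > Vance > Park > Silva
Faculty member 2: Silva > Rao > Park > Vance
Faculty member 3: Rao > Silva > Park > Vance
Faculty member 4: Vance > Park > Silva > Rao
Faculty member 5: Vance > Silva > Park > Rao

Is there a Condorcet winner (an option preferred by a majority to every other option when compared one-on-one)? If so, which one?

No Condorcet winner

Head-to-head results (5 voters total):
Rao vs Park: Rao wins 3–2.
Rao vs Silva: Silva wins 3–2.
Rao vs Vance: Rao wins 3–2.
Park vs Silva: Silva wins 3–2.
Park vs Vance: Vance wins 3–2.
Silva vs Vance: Vance wins 3–2.
No candidate beats all others: Rao beats Vance beats Silva beats Rao, a majority cycle.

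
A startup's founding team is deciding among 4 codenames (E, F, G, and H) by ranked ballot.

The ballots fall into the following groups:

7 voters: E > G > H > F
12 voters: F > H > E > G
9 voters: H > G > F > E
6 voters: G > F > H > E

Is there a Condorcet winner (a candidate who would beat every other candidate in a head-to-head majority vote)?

No

Head-to-head results (34 voters total):
E vs F: F wins 27–7.
E vs G: E wins 19–15.
E vs H: H wins 27–7.
F vs G: G wins 22–12.
F vs H: F wins 18–16.
G vs H: H wins 21–13.
No candidate beats all others: E beats G beats F beats E, a majority cycle.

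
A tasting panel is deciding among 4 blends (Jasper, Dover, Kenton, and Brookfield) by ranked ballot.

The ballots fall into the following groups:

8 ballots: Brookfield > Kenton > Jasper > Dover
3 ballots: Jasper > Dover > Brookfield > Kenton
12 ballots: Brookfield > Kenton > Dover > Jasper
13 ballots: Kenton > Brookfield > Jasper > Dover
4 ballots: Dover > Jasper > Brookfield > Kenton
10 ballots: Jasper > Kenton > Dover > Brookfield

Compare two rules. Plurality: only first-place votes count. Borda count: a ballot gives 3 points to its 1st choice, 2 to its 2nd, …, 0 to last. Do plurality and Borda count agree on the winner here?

No

Plurality first-place counts: Jasper 13, Dover 4, Kenton 13, Brookfield 20 → Brookfield.
Borda totals: Jasper 68, Dover 40, Kenton 99, Brookfield 93 → Kenton.
The two rules disagree: plurality picks Brookfield, Borda picks Kenton.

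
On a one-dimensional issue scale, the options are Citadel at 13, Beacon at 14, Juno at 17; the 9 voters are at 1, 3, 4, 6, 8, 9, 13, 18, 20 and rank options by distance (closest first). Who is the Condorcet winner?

With single-peaked preferences on a line, the Condorcet winner is the candidate closest to the median voter.
The median voter (position 8) is closest to Citadel at 13.
Check: Citadel vs Juno — voters closer to Citadel: 7 of 9.

Citadel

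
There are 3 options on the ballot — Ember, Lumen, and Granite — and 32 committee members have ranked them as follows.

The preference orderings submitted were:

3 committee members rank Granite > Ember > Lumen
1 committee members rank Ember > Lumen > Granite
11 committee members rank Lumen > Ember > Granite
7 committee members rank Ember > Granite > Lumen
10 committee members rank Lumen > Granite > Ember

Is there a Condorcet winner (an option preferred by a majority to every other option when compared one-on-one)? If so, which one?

Head-to-head results (32 voters total):
Ember vs Lumen: Lumen wins 21–11.
Ember vs Granite: Ember wins 19–13.
Lumen vs Granite: Lumen wins 22–10.
Lumen beats each rival — Ember (21–11), Granite (22–10) — so Lumen is the Condorcet winner.

Lumen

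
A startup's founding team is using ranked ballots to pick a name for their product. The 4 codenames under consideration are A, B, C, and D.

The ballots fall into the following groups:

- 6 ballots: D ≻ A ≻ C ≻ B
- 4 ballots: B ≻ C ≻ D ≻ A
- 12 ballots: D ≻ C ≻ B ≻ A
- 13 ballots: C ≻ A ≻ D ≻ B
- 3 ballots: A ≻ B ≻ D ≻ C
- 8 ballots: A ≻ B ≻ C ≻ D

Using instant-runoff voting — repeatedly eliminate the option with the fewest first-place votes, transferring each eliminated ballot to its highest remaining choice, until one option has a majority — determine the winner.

C

Round 1: D 18, C 13, A 11, B 4. B has the fewest and is eliminated.
Round 2: D 18, C 17, A 11. A has the fewest and is eliminated.
Round 3: C 25, D 21. C has a majority.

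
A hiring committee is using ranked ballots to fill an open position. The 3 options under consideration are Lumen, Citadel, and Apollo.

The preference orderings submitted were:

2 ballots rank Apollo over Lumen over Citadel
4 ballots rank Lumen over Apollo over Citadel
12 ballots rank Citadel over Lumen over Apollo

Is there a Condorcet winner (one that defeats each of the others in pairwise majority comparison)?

Yes

Head-to-head results (18 voters total):
Lumen vs Citadel: Citadel wins 12–6.
Lumen vs Apollo: Lumen wins 16–2.
Citadel vs Apollo: Citadel wins 12–6.
Citadel beats each rival — Lumen (12–6), Apollo (12–6) — so Citadel is the Condorcet winner.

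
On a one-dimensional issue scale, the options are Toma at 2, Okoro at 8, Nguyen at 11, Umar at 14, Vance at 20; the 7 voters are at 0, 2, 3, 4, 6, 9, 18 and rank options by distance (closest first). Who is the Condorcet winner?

Toma

With single-peaked preferences on a line, the Condorcet winner is the candidate closest to the median voter.
The median voter (position 4) is closest to Toma at 2.
Check: Toma vs Okoro — voters closer to Toma: 4 of 7.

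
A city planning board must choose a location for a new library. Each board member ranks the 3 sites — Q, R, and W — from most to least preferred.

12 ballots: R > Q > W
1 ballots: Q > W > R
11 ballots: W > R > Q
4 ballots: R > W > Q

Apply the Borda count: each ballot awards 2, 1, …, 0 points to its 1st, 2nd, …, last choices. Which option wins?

R

Borda scores:
  Q: 12·1 + 2 + 11·0 + 4·0 = 14
  R: 12·2 + 0 + 11·1 + 4·2 = 43
  W: 12·0 + 1 + 11·2 + 4·1 = 27
R has the highest total.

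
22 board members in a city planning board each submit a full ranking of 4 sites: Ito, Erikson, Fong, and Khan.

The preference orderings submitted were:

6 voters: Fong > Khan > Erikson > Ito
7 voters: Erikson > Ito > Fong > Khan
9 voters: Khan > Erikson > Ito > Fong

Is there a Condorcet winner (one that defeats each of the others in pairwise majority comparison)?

Head-to-head results (22 voters total):
Ito vs Erikson: Erikson wins 22–0.
Ito vs Fong: Ito wins 16–6.
Ito vs Khan: Khan wins 15–7.
Erikson vs Fong: Erikson wins 16–6.
Erikson vs Khan: Khan wins 15–7.
Fong vs Khan: Fong wins 13–9.
No candidate beats all others: Ito beats Fong beats Khan beats Ito, a majority cycle.

No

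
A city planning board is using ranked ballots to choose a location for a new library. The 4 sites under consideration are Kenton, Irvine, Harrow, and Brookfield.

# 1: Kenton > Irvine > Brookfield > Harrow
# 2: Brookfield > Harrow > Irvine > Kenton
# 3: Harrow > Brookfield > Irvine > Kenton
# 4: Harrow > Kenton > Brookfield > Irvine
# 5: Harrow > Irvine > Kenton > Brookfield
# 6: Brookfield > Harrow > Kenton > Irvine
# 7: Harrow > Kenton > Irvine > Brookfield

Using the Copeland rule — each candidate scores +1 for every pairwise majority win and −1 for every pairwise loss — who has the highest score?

Harrow

Pairwise results:
  Kenton vs Irvine: Kenton wins 4–3.
  Kenton vs Harrow: Harrow wins 6–1.
  Kenton vs Brookfield: Kenton wins 4–3.
  Irvine vs Harrow: Harrow wins 6–1.
  Irvine vs Brookfield: Brookfield wins 4–3.
  Harrow vs Brookfield: Harrow wins 4–3.
Copeland scores (wins − losses):
  Kenton: 2 − 1 = 1
  Irvine: 0 − 3 = -3
  Harrow: 3 − 0 = 3
  Brookfield: 1 − 2 = -1
Harrow has the best Copeland score.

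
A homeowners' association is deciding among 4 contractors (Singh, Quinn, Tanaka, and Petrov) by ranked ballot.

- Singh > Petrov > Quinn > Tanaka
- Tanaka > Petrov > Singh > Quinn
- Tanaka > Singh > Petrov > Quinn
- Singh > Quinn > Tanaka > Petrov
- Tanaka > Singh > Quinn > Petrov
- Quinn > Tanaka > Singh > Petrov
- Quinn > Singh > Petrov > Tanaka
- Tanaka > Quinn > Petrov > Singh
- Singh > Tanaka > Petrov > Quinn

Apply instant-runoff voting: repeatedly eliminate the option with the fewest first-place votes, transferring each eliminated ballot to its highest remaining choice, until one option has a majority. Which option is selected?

Tanaka

Round 1: Tanaka 4, Singh 3, Quinn 2, Petrov 0. Petrov has the fewest and is eliminated.
Round 2: Tanaka 4, Singh 3, Quinn 2. Quinn has the fewest and is eliminated.
Round 3: Tanaka 5, Singh 4. Tanaka has a majority.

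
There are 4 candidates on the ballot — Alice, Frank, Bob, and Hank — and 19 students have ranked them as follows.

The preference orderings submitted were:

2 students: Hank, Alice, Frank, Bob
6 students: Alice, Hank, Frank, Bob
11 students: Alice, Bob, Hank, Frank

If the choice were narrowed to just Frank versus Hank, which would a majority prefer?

Ballots ranking Frank above Hank: 0.
Ballots ranking Hank above Frank: 2+6+11 = 19.
Hank wins the head-to-head, 19–0.

Hank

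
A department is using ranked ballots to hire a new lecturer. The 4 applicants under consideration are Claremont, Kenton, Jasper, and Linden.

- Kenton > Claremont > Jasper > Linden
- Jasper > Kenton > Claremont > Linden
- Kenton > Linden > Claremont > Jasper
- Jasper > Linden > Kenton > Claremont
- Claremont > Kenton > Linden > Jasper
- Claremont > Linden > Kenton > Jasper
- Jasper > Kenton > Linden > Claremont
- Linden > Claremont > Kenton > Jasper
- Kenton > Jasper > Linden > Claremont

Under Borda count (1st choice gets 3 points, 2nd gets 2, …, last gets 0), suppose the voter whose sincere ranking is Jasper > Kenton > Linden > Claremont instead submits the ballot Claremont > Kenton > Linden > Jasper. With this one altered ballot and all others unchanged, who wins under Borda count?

Kenton

Borda totals with the altered ballot: Claremont 15, Kenton 18, Jasper 9, Linden 12.
The winner is unchanged: still Kenton.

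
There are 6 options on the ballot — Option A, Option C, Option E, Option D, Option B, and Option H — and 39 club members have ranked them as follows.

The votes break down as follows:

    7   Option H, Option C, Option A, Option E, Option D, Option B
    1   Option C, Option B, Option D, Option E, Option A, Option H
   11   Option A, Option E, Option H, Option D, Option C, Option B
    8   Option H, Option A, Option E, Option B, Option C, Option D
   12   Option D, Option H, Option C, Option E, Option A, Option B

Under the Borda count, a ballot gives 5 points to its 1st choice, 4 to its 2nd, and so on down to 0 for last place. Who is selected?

Borda scores:
  Option A: 7·3 + 1 + 11·5 + 8·4 + 12·1 = 121
  Option C: 7·4 + 5 + 11·1 + 8·1 + 12·3 = 88
  Option E: 7·2 + 2 + 11·4 + 8·3 + 12·2 = 108
  Option D: 7·1 + 3 + 11·2 + 8·0 + 12·5 = 92
  Option B: 7·0 + 4 + 11·0 + 8·2 + 12·0 = 20
  Option H: 7·5 + 0 + 11·3 + 8·5 + 12·4 = 156
Option H has the highest total.

Option H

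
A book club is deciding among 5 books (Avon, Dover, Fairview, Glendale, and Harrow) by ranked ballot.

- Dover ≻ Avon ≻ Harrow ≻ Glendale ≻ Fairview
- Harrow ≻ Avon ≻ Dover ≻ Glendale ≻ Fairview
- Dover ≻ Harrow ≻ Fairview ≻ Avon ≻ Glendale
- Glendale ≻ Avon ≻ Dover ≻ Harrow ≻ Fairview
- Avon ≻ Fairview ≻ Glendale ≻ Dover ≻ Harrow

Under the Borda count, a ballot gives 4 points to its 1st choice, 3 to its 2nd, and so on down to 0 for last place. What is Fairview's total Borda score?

Borda scores:
  Avon: 3 + 3 + 1 + 3 + 4 = 14
  Dover: 4 + 2 + 4 + 2 + 1 = 13
  Fairview: 0 + 0 + 2 + 0 + 3 = 5
  Glendale: 1 + 1 + 0 + 4 + 2 = 8
  Harrow: 2 + 4 + 3 + 1 + 0 = 10

5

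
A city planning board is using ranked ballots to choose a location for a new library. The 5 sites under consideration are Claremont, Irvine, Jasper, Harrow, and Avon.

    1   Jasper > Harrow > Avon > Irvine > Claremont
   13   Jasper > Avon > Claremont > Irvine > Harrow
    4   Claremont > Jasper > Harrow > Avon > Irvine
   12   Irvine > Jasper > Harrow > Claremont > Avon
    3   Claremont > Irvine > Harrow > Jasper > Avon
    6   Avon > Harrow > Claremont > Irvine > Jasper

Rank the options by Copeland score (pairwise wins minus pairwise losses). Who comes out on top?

Pairwise results:
  Claremont vs Irvine: Claremont wins 26–13.
  Claremont vs Jasper: Jasper wins 26–13.
  Claremont vs Harrow: Claremont wins 20–19.
  Claremont vs Avon: Avon wins 20–19.
  Irvine vs Jasper: Irvine wins 21–18.
  Irvine vs Harrow: Irvine wins 28–11.
  Irvine vs Avon: Avon wins 24–15.
  Jasper vs Harrow: Jasper wins 30–9.
  Jasper vs Avon: Jasper wins 33–6.
  Harrow vs Avon: Harrow wins 20–19.
Copeland scores (wins − losses):
  Claremont: 2 − 2 = 0
  Irvine: 2 − 2 = 0
  Jasper: 3 − 1 = 2
  Harrow: 1 − 3 = -2
  Avon: 2 − 2 = 0
Jasper has the best Copeland score.

Jasper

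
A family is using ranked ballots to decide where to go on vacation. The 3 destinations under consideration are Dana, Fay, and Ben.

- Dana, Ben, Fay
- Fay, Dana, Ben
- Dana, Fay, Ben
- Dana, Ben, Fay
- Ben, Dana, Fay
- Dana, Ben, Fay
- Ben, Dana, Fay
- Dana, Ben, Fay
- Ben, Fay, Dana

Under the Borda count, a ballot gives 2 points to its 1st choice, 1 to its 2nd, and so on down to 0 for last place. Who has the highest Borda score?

Borda scores:
  Dana: 2 + 1 + 2 + 2 + 1 + 2 + 1 + 2 + 0 = 13
  Fay: 0 + 2 + 1 + 0 + 0 + 0 + 0 + 0 + 1 = 4
  Ben: 1 + 0 + 0 + 1 + 2 + 1 + 2 + 1 + 2 = 10
Dana has the highest total.

Dana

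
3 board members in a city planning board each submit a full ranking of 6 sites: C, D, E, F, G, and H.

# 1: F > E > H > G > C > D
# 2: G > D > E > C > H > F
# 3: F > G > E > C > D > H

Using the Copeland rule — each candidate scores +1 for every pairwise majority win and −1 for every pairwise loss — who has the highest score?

F

Pairwise results:
  C vs D: C wins 2–1.
  C vs E: E wins 3–0.
  C vs F: F wins 2–1.
  C vs G: G wins 3–0.
  C vs H: C wins 2–1.
  D vs E: E wins 2–1.
  D vs F: F wins 2–1.
  D vs G: G wins 3–0.
  D vs H: D wins 2–1.
  E vs F: F wins 2–1.
  E vs G: G wins 2–1.
  E vs H: E wins 3–0.
  F vs G: F wins 2–1.
  F vs H: F wins 2–1.
  G vs H: G wins 2–1.
Copeland scores (wins − losses):
  C: 2 − 3 = -1
  D: 1 − 4 = -3
  E: 3 − 2 = 1
  F: 5 − 0 = 5
  G: 4 − 1 = 3
  H: 0 − 5 = -5
F has the best Copeland score.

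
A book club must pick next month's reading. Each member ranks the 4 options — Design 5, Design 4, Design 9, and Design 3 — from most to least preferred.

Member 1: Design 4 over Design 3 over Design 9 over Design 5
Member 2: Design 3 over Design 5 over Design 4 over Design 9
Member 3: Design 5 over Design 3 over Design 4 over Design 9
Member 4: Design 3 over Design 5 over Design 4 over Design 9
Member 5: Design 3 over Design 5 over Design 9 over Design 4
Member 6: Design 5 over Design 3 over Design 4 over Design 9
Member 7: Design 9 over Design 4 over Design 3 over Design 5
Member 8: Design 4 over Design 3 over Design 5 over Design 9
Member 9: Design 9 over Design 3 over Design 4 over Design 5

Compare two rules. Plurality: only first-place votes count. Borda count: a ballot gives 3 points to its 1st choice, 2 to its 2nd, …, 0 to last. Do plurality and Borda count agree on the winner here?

Plurality first-place counts: Design 5 2, Design 4 2, Design 9 2, Design 3 3 → Design 3.
Borda totals: Design 5 13, Design 4 13, Design 9 8, Design 3 20 → Design 3.
The two rules agree on Design 3.

Yes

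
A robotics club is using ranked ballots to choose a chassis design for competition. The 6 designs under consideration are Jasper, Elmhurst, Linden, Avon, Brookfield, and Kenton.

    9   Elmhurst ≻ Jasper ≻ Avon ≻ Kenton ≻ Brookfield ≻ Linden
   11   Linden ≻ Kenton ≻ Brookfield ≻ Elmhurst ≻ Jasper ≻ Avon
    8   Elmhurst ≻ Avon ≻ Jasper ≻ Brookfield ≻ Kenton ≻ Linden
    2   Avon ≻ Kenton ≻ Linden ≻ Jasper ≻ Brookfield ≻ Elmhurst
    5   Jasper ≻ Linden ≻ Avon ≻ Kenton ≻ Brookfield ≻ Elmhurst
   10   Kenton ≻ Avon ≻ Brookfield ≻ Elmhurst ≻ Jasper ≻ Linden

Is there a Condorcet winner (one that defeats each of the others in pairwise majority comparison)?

Head-to-head results (45 voters total):
Jasper vs Elmhurst: Elmhurst wins 38–7.
Jasper vs Linden: Jasper wins 32–13.
Jasper vs Avon: Jasper wins 25–20.
Jasper vs Brookfield: Jasper wins 24–21.
Jasper vs Kenton: Kenton wins 23–22.
Elmhurst vs Linden: Elmhurst wins 27–18.
Elmhurst vs Avon: Elmhurst wins 28–17.
Elmhurst vs Brookfield: Brookfield wins 28–17.
Elmhurst vs Kenton: Kenton wins 28–17.
Linden vs Avon: Avon wins 29–16.
Linden vs Brookfield: Brookfield wins 27–18.
Linden vs Kenton: Kenton wins 29–16.
Avon vs Brookfield: Avon wins 34–11.
Avon vs Kenton: Avon wins 24–21.
Brookfield vs Kenton: Kenton wins 37–8.
No candidate beats all others: Jasper beats Brookfield beats Elmhurst beats Jasper, a majority cycle.

No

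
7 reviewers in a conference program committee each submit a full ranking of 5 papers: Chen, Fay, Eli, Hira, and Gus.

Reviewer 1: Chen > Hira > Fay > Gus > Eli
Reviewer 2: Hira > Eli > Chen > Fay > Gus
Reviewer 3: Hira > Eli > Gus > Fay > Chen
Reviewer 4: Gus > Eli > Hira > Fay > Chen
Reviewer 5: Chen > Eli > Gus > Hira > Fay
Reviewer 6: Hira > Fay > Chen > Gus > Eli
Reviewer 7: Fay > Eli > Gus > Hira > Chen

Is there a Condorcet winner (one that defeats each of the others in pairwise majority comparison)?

Head-to-head results (7 voters total):
Chen vs Fay: Fay wins 4–3.
Chen vs Eli: Eli wins 4–3.
Chen vs Hira: Hira wins 5–2.
Chen vs Gus: Chen wins 4–3.
Fay vs Eli: Eli wins 4–3.
Fay vs Hira: Hira wins 6–1.
Fay vs Gus: Fay wins 4–3.
Eli vs Hira: Hira wins 4–3.
Eli vs Gus: Eli wins 4–3.
Hira vs Gus: Hira wins 4–3.
Hira beats each rival — Chen (5–2), Fay (6–1), Eli (4–3), Gus (4–3) — so Hira is the Condorcet winner.

Yes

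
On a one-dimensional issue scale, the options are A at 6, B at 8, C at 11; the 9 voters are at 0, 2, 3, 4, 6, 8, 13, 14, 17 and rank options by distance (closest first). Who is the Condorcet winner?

With single-peaked preferences on a line, the Condorcet winner is the candidate closest to the median voter.
The median voter (position 6) is closest to A at 6.
Check: A vs B — voters closer to A: 5 of 9.

A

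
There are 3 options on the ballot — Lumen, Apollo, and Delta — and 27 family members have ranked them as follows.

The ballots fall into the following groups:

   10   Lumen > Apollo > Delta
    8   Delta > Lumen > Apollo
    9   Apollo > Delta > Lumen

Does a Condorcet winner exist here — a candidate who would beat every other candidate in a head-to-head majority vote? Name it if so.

Head-to-head results (27 voters total):
Lumen vs Apollo: Lumen wins 18–9.
Lumen vs Delta: Delta wins 17–10.
Apollo vs Delta: Apollo wins 19–8.
No candidate beats all others: Lumen beats Apollo beats Delta beats Lumen, a majority cycle.

No Condorcet winner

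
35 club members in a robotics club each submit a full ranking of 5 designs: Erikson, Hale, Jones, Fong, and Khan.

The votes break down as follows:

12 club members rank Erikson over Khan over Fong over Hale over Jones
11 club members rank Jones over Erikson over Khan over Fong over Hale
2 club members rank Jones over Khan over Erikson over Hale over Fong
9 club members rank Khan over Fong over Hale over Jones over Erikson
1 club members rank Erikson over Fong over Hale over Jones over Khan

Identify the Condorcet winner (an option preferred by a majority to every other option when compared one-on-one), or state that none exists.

Head-to-head results (35 voters total):
Erikson vs Hale: Erikson wins 26–9.
Erikson vs Jones: Jones wins 22–13.
Erikson vs Fong: Erikson wins 26–9.
Erikson vs Khan: Erikson wins 24–11.
Hale vs Jones: Hale wins 22–13.
Hale vs Fong: Fong wins 33–2.
Hale vs Khan: Khan wins 34–1.
Jones vs Fong: Fong wins 22–13.
Jones vs Khan: Khan wins 21–14.
Fong vs Khan: Khan wins 34–1.
No candidate beats all others: Erikson beats Hale beats Jones beats Erikson, a majority cycle.

There is no Condorcet winner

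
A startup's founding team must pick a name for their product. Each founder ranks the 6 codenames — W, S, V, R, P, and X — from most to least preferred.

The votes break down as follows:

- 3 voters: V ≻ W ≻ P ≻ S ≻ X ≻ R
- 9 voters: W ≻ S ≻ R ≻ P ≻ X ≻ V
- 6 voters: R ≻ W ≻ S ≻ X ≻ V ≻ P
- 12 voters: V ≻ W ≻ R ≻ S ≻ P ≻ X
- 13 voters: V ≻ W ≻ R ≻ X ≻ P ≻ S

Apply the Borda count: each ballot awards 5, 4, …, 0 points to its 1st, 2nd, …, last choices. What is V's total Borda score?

Borda scores:
  W: 3·4 + 9·5 + 6·4 + 12·4 + 13·4 = 181
  S: 3·2 + 9·4 + 6·3 + 12·2 + 13·0 = 84
  V: 3·5 + 9·0 + 6·1 + 12·5 + 13·5 = 146
  R: 3·0 + 9·3 + 6·5 + 12·3 + 13·3 = 132
  P: 3·3 + 9·2 + 6·0 + 12·1 + 13·1 = 52
  X: 3·1 + 9·1 + 6·2 + 12·0 + 13·2 = 50

146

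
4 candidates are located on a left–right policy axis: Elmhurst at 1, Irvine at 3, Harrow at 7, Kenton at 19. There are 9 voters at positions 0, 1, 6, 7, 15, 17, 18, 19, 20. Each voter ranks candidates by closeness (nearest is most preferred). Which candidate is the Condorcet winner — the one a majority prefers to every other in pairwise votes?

With single-peaked preferences on a line, the Condorcet winner is the candidate closest to the median voter.
The median voter (position 15) is closest to Kenton at 19.
Check: Kenton vs Harrow — voters closer to Kenton: 5 of 9.

Kenton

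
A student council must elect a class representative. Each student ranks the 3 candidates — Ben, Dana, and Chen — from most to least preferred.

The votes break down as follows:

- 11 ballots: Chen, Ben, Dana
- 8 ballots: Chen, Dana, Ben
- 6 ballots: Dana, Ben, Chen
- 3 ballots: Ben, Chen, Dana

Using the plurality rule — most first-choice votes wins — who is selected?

First-place vote totals:
  Ben: 3
  Dana: 6
  Chen: 19
Chen has the most first-place votes.

Chen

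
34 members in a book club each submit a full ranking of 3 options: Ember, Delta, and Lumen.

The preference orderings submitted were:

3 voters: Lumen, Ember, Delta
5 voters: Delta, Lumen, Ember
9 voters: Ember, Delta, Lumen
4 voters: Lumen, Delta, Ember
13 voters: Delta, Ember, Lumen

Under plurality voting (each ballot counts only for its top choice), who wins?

First-place vote totals:
  Ember: 9
  Delta: 18
  Lumen: 7
Delta has the most first-place votes.

Delta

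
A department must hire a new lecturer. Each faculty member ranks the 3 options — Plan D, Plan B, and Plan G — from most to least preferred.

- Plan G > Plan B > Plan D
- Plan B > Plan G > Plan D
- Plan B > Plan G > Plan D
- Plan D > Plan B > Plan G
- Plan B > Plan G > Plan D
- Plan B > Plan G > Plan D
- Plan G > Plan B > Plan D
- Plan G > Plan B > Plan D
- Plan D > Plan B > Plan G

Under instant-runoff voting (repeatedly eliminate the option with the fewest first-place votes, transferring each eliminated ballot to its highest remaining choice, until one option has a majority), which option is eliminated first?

Plan D

Round 1: Plan B 4, Plan G 3, Plan D 2. Plan D has the fewest and is eliminated.
Round 2: Plan B 6, Plan G 3. Plan B has a majority.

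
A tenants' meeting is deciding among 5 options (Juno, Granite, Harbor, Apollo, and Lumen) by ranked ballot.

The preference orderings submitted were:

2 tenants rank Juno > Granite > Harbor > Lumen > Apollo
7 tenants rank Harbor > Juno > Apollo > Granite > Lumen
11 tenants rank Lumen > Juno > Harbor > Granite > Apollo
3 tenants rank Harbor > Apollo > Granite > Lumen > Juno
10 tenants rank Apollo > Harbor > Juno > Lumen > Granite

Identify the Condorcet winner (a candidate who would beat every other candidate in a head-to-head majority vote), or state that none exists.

Harbor

Head-to-head results (33 voters total):
Juno vs Granite: Juno wins 30–3.
Juno vs Harbor: Harbor wins 20–13.
Juno vs Apollo: Juno wins 20–13.
Juno vs Lumen: Juno wins 19–14.
Granite vs Harbor: Harbor wins 31–2.
Granite vs Apollo: Apollo wins 20–13.
Granite vs Lumen: Lumen wins 21–12.
Harbor vs Apollo: Harbor wins 23–10.
Harbor vs Lumen: Harbor wins 22–11.
Apollo vs Lumen: Apollo wins 20–13.
Harbor beats each rival — Juno (20–13), Granite (31–2), Apollo (23–10), Lumen (22–11) — so Harbor is the Condorcet winner.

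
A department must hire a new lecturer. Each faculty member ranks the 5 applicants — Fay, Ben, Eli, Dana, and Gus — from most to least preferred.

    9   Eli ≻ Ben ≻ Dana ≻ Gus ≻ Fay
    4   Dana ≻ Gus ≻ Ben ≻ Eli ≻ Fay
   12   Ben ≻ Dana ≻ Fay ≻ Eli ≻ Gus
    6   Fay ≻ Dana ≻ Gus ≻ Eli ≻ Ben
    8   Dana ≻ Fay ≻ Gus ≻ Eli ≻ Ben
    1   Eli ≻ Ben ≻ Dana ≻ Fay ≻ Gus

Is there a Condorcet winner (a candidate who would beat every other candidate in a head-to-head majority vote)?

No

Head-to-head results (40 voters total):
Fay vs Ben: Ben wins 26–14.
Fay vs Eli: Fay wins 26–14.
Fay vs Dana: Dana wins 34–6.
Fay vs Gus: Fay wins 27–13.
Ben vs Eli: Eli wins 24–16.
Ben vs Dana: Ben wins 22–18.
Ben vs Gus: Ben wins 22–18.
Eli vs Dana: Dana wins 30–10.
Eli vs Gus: Eli wins 22–18.
Dana vs Gus: Dana wins 40–0.
No candidate beats all others: Fay beats Eli beats Ben beats Fay, a majority cycle.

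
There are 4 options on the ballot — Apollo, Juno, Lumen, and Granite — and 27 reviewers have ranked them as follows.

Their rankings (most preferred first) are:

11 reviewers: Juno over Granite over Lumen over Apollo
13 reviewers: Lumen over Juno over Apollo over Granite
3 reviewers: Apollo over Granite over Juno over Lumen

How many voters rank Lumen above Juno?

13

Ballots ranking Lumen above Juno: 13.
Ballots ranking Juno above Lumen: 11+3 = 14.
So 13 of 27 voters prefer Lumen to Juno.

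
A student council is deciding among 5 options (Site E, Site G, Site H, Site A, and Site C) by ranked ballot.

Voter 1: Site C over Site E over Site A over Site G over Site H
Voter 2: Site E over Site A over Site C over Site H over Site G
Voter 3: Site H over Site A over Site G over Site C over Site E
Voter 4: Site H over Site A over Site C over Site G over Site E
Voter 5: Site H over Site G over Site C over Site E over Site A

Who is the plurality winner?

Site H

First-place vote totals:
  Site E: 1
  Site G: 0
  Site H: 3
  Site A: 0
  Site C: 1
Site H has the most first-place votes.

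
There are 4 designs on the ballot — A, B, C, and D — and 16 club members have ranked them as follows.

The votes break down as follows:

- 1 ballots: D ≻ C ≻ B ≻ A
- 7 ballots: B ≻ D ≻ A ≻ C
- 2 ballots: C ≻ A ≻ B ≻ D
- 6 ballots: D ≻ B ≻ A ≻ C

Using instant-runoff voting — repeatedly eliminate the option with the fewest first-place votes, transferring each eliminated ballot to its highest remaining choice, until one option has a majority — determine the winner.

B

Round 1: B 7, D 7, C 2, A 0. A has the fewest and is eliminated.
Round 2: B 7, D 7, C 2. C has the fewest and is eliminated.
Round 3: B 9, D 7. B has a majority.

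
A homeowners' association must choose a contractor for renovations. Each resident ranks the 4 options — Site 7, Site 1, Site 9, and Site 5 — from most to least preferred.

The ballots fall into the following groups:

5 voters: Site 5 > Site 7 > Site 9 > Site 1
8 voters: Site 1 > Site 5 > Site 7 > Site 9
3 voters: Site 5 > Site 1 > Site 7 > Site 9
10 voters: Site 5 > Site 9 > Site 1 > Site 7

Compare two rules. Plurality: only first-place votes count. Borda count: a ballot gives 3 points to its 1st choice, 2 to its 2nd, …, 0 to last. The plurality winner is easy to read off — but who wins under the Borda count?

Plurality first-place counts: Site 7 0, Site 1 8, Site 9 0, Site 5 18 → Site 5.
Borda totals: Site 7 21, Site 1 40, Site 9 25, Site 5 70 → Site 5.

Site 5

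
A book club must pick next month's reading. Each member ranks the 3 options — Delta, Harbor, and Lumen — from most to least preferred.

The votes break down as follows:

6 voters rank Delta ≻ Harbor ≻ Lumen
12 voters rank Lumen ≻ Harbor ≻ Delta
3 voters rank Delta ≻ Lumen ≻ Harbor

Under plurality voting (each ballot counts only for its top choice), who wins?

First-place vote totals:
  Delta: 9
  Harbor: 0
  Lumen: 12
Lumen has the most first-place votes.

Lumen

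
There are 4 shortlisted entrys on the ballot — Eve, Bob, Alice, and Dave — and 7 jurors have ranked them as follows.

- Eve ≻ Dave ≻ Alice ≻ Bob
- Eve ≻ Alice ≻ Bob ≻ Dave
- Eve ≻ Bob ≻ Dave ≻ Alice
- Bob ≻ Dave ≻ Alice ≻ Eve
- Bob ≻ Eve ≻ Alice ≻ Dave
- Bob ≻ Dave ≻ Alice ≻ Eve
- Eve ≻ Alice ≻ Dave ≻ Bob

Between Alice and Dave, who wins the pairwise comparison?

Ballots ranking Alice above Dave: 3.
Ballots ranking Dave above Alice: 4.
Dave wins the head-to-head, 4–3.

Dave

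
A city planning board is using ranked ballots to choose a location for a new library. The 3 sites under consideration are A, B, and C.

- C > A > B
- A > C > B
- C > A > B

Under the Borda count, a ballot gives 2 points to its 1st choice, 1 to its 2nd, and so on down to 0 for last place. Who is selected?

C

Borda scores:
  A: 1 + 2 + 1 = 4
  B: 0 + 0 + 0 = 0
  C: 2 + 1 + 2 = 5
C has the highest total.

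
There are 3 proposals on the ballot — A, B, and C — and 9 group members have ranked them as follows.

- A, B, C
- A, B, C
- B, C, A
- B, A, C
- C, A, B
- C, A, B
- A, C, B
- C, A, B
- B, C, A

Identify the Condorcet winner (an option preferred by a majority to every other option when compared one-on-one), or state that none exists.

No Condorcet winner

Head-to-head results (9 voters total):
A vs B: A wins 6–3.
A vs C: C wins 5–4.
B vs C: B wins 5–4.
No candidate beats all others: A beats B beats C beats A, a majority cycle.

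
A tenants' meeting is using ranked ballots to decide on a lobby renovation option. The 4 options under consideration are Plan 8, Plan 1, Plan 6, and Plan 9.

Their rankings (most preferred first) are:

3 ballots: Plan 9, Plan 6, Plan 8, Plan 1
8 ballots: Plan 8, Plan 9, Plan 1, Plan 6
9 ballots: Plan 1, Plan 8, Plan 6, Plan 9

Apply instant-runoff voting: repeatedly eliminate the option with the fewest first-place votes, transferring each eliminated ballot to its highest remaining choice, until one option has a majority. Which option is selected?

Plan 8

Round 1: Plan 1 9, Plan 8 8, Plan 9 3, Plan 6 0. Plan 6 has the fewest and is eliminated.
Round 2: Plan 1 9, Plan 8 8, Plan 9 3. Plan 9 has the fewest and is eliminated.
Round 3: Plan 8 11, Plan 1 9. Plan 8 has a majority.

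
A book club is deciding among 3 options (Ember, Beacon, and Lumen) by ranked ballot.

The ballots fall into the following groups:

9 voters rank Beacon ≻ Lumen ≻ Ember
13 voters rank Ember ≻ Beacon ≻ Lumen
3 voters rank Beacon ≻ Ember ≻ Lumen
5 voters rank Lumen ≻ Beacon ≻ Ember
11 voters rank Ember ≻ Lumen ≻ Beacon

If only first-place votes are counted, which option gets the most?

First-place vote totals:
  Ember: 24
  Beacon: 12
  Lumen: 5
Ember has the most first-place votes.

Ember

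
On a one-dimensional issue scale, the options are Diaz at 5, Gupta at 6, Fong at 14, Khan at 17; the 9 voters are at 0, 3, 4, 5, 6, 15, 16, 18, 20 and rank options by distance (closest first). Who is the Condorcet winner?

Gupta

With single-peaked preferences on a line, the Condorcet winner is the candidate closest to the median voter.
The median voter (position 6) is closest to Gupta at 6.
Check: Gupta vs Khan — voters closer to Gupta: 5 of 9.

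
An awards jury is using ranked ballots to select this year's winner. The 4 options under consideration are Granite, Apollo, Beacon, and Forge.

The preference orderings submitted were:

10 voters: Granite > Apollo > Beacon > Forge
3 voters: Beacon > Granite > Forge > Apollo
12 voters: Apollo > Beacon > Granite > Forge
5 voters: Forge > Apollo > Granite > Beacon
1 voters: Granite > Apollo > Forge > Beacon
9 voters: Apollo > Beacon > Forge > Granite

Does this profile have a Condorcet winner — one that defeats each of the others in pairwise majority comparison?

Head-to-head results (40 voters total):
Granite vs Apollo: Apollo wins 26–14.
Granite vs Beacon: Beacon wins 24–16.
Granite vs Forge: Granite wins 26–14.
Apollo vs Beacon: Apollo wins 37–3.
Apollo vs Forge: Apollo wins 32–8.
Beacon vs Forge: Beacon wins 34–6.
Apollo beats each rival — Granite (26–14), Beacon (37–3), Forge (32–8) — so Apollo is the Condorcet winner.

Yes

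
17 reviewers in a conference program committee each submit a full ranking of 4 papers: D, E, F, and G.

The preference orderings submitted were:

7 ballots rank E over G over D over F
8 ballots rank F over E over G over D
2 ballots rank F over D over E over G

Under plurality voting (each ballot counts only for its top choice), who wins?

First-place vote totals:
  D: 0
  E: 7
  F: 10
  G: 0
F has the most first-place votes.

F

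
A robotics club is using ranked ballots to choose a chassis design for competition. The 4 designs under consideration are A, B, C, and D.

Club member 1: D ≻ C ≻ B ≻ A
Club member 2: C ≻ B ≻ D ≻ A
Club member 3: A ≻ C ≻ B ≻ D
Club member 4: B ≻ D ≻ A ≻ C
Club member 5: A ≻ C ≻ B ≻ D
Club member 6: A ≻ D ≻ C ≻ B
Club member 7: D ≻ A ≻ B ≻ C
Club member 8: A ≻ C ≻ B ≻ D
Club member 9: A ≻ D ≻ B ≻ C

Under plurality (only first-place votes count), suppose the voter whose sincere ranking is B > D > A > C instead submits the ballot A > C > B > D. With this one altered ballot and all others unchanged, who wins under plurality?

First-place totals with the altered ballot: A 6, B 0, C 1, D 2.
The winner is unchanged: still A.

A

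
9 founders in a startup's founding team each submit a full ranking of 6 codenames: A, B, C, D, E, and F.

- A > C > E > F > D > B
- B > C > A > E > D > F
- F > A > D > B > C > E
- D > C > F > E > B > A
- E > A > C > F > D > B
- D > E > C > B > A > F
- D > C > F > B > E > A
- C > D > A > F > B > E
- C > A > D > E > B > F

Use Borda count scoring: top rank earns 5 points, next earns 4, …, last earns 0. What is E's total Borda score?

19

Borda scores:
  A: 5 + 3 + 4 + 0 + 4 + 1 + 0 + 3 + 4 = 24
  B: 0 + 5 + 2 + 1 + 0 + 2 + 2 + 1 + 1 = 14
  C: 4 + 4 + 1 + 4 + 3 + 3 + 4 + 5 + 5 = 33
  D: 1 + 1 + 3 + 5 + 1 + 5 + 5 + 4 + 3 = 28
  E: 3 + 2 + 0 + 2 + 5 + 4 + 1 + 0 + 2 = 19
  F: 2 + 0 + 5 + 3 + 2 + 0 + 3 + 2 + 0 = 17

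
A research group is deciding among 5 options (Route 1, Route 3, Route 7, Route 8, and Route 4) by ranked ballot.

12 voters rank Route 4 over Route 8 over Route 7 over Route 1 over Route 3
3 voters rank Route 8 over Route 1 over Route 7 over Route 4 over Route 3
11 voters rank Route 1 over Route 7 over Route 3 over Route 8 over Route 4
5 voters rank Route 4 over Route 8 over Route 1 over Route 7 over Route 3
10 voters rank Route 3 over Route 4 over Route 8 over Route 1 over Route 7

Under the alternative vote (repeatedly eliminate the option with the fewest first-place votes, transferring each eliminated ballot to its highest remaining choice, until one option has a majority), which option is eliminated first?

Route 7

Round 1: Route 4 17, Route 1 11, Route 3 10, Route 8 3, Route 7 0. Route 7 has the fewest and is eliminated.
Round 2: Route 4 17, Route 1 11, Route 3 10, Route 8 3. Route 8 has the fewest and is eliminated.
Round 3: Route 4 17, Route 1 14, Route 3 10. Route 3 has the fewest and is eliminated.
Round 4: Route 4 27, Route 1 14. Route 4 has a majority.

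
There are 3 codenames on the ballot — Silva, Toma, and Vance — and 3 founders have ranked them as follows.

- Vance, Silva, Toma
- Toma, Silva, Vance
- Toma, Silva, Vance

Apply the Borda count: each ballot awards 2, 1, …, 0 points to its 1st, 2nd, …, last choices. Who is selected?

Toma

Borda scores:
  Silva: 1 + 1 + 1 = 3
  Toma: 0 + 2 + 2 = 4
  Vance: 2 + 0 + 0 = 2
Toma has the highest total.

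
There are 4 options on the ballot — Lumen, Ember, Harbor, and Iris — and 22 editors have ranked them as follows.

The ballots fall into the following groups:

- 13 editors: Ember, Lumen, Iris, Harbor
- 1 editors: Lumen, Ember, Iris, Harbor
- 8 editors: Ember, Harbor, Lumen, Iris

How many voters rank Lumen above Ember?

1

Ballots ranking Lumen above Ember: 1.
Ballots ranking Ember above Lumen: 13+8 = 21.
So 1 of 22 voters prefer Lumen to Ember.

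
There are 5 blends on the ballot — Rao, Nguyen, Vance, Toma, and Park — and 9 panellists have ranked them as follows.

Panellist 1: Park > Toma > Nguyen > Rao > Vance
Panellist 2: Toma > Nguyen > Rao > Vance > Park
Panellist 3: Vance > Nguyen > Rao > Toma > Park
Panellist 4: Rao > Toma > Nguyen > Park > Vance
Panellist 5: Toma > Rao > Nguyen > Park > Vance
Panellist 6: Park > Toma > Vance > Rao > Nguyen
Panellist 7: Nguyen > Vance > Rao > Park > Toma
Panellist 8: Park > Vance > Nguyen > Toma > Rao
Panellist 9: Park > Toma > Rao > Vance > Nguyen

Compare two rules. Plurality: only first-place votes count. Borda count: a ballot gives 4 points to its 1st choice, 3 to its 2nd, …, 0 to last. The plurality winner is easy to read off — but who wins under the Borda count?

Toma

Plurality first-place counts: Rao 1, Nguyen 1, Vance 1, Toma 2, Park 4 → Park.
Borda totals: Rao 17, Nguyen 18, Vance 14, Toma 22, Park 19 → Toma.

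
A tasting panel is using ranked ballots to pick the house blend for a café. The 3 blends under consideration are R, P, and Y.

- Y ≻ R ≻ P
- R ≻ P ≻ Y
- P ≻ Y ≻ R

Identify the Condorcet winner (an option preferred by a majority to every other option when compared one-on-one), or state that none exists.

Head-to-head results (3 voters total):
R vs P: R wins 2–1.
R vs Y: Y wins 2–1.
P vs Y: P wins 2–1.
No candidate beats all others: R beats P beats Y beats R, a majority cycle.

There is no Condorcet winner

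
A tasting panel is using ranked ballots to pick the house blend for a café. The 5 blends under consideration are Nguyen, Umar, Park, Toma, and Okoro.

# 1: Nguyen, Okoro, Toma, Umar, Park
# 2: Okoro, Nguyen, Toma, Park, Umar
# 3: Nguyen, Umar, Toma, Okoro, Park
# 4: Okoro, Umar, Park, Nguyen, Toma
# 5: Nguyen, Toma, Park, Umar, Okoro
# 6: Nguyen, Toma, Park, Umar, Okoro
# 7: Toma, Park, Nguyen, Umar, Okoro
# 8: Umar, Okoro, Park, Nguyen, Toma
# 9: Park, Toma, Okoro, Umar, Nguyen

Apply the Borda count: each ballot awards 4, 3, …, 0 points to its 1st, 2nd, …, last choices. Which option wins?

Borda scores:
  Nguyen: 4 + 3 + 4 + 1 + 4 + 4 + 2 + 1 + 0 = 23
  Umar: 1 + 0 + 3 + 3 + 1 + 1 + 1 + 4 + 1 = 15
  Park: 0 + 1 + 0 + 2 + 2 + 2 + 3 + 2 + 4 = 16
  Toma: 2 + 2 + 2 + 0 + 3 + 3 + 4 + 0 + 3 = 19
  Okoro: 3 + 4 + 1 + 4 + 0 + 0 + 0 + 3 + 2 = 17
Nguyen has the highest total.

Nguyen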